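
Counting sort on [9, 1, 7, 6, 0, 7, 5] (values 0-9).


Input: [9, 1, 7, 6, 0, 7, 5]
Counts: [1, 1, 0, 0, 0, 1, 1, 2, 0, 1]

Sorted: [0, 1, 5, 6, 7, 7, 9]


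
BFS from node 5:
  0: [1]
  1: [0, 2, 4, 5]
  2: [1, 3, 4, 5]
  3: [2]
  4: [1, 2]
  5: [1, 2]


Visit 5, enqueue [1, 2]
Visit 1, enqueue [0, 4]
Visit 2, enqueue [3]
Visit 0, enqueue []
Visit 4, enqueue []
Visit 3, enqueue []

BFS order: [5, 1, 2, 0, 4, 3]


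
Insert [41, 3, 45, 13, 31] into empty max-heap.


Insert 41: [41]
Insert 3: [41, 3]
Insert 45: [45, 3, 41]
Insert 13: [45, 13, 41, 3]
Insert 31: [45, 31, 41, 3, 13]

Final heap: [45, 31, 41, 3, 13]


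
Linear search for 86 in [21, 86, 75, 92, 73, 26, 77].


i=0: 21!=86
i=1: 86==86 found!

Found at 1, 2 comps


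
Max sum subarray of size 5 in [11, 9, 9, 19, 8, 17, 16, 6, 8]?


[0:5]: 56
[1:6]: 62
[2:7]: 69
[3:8]: 66
[4:9]: 55

Max: 69 at [2:7]


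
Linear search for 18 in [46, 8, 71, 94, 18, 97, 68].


i=0: 46!=18
i=1: 8!=18
i=2: 71!=18
i=3: 94!=18
i=4: 18==18 found!

Found at 4, 5 comps


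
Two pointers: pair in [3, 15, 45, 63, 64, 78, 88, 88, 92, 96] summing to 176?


lo=0(3)+hi=9(96)=99
lo=1(15)+hi=9(96)=111
lo=2(45)+hi=9(96)=141
lo=3(63)+hi=9(96)=159
lo=4(64)+hi=9(96)=160
lo=5(78)+hi=9(96)=174
lo=6(88)+hi=9(96)=184
lo=6(88)+hi=8(92)=180
lo=6(88)+hi=7(88)=176

Yes: 88+88=176


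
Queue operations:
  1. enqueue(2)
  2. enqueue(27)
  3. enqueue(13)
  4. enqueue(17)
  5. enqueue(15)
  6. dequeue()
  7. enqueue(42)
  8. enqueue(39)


enqueue(2) -> [2]
enqueue(27) -> [2, 27]
enqueue(13) -> [2, 27, 13]
enqueue(17) -> [2, 27, 13, 17]
enqueue(15) -> [2, 27, 13, 17, 15]
dequeue()->2, [27, 13, 17, 15]
enqueue(42) -> [27, 13, 17, 15, 42]
enqueue(39) -> [27, 13, 17, 15, 42, 39]

Final queue: [27, 13, 17, 15, 42, 39]


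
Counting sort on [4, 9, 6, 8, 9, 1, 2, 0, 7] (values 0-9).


Input: [4, 9, 6, 8, 9, 1, 2, 0, 7]
Counts: [1, 1, 1, 0, 1, 0, 1, 1, 1, 2]

Sorted: [0, 1, 2, 4, 6, 7, 8, 9, 9]


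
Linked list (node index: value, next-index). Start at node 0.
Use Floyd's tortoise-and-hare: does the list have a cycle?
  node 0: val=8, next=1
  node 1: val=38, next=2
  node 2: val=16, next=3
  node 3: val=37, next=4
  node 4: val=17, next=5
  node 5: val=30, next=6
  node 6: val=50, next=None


Floyd's tortoise (slow, +1) and hare (fast, +2):
  init: slow=0, fast=0
  step 1: slow=1, fast=2
  step 2: slow=2, fast=4
  step 3: slow=3, fast=6
  step 4: fast -> None, no cycle

Cycle: no


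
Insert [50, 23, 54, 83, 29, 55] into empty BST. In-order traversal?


Insert 50: root
Insert 23: L from 50
Insert 54: R from 50
Insert 83: R from 50 -> R from 54
Insert 29: L from 50 -> R from 23
Insert 55: R from 50 -> R from 54 -> L from 83

In-order: [23, 29, 50, 54, 55, 83]


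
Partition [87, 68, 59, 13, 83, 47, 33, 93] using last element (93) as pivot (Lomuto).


Pivot: 93
  87 <= 93: advance i (no swap)
  68 <= 93: advance i (no swap)
  59 <= 93: advance i (no swap)
  13 <= 93: advance i (no swap)
  83 <= 93: advance i (no swap)
  47 <= 93: advance i (no swap)
  33 <= 93: advance i (no swap)
Place pivot at 7: [87, 68, 59, 13, 83, 47, 33, 93]

Partitioned: [87, 68, 59, 13, 83, 47, 33, 93]


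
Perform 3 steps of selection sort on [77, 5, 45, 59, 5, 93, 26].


Initial: [77, 5, 45, 59, 5, 93, 26]
Step 1: min=5 at 1
  Swap: [5, 77, 45, 59, 5, 93, 26]
Step 2: min=5 at 4
  Swap: [5, 5, 45, 59, 77, 93, 26]
Step 3: min=26 at 6
  Swap: [5, 5, 26, 59, 77, 93, 45]

After 3 steps: [5, 5, 26, 59, 77, 93, 45]


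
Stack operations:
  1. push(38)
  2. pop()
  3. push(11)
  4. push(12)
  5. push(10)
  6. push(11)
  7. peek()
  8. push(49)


push(38) -> [38]
pop()->38, []
push(11) -> [11]
push(12) -> [11, 12]
push(10) -> [11, 12, 10]
push(11) -> [11, 12, 10, 11]
peek()->11
push(49) -> [11, 12, 10, 11, 49]

Final stack: [11, 12, 10, 11, 49]


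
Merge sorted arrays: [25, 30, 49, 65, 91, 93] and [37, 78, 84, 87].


Take 25 from A
Take 30 from A
Take 37 from B
Take 49 from A
Take 65 from A
Take 78 from B
Take 84 from B
Take 87 from B

Merged: [25, 30, 37, 49, 65, 78, 84, 87, 91, 93]


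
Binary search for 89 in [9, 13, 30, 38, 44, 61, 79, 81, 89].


Step 1: lo=0, hi=8, mid=4, val=44
Step 2: lo=5, hi=8, mid=6, val=79
Step 3: lo=7, hi=8, mid=7, val=81
Step 4: lo=8, hi=8, mid=8, val=89

Found at index 8


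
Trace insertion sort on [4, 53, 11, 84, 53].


Initial: [4, 53, 11, 84, 53]
Insert 53: [4, 53, 11, 84, 53]
Insert 11: [4, 11, 53, 84, 53]
Insert 84: [4, 11, 53, 84, 53]
Insert 53: [4, 11, 53, 53, 84]

Sorted: [4, 11, 53, 53, 84]


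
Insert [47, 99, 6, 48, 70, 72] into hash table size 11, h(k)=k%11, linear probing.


Insert 47: h=3 -> slot 3
Insert 99: h=0 -> slot 0
Insert 6: h=6 -> slot 6
Insert 48: h=4 -> slot 4
Insert 70: h=4, 1 probes -> slot 5
Insert 72: h=6, 1 probes -> slot 7

Table: [99, None, None, 47, 48, 70, 6, 72, None, None, None]


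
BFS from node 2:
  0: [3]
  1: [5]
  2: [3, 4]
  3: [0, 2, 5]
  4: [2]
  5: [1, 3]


Visit 2, enqueue [3, 4]
Visit 3, enqueue [0, 5]
Visit 4, enqueue []
Visit 0, enqueue []
Visit 5, enqueue [1]
Visit 1, enqueue []

BFS order: [2, 3, 4, 0, 5, 1]


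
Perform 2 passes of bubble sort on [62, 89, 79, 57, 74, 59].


Initial: [62, 89, 79, 57, 74, 59]
Pass 1: [62, 79, 57, 74, 59, 89] (4 swaps)
Pass 2: [62, 57, 74, 59, 79, 89] (3 swaps)

After 2 passes: [62, 57, 74, 59, 79, 89]


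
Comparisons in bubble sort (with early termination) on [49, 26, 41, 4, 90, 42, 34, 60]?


Algorithm: bubble sort (with early termination)
Input: [49, 26, 41, 4, 90, 42, 34, 60]
Sorted: [4, 26, 34, 41, 42, 49, 60, 90]

25


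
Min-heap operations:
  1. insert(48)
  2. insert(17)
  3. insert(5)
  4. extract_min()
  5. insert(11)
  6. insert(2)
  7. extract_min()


insert(48) -> [48]
insert(17) -> [17, 48]
insert(5) -> [5, 48, 17]
extract_min()->5, [17, 48]
insert(11) -> [11, 48, 17]
insert(2) -> [2, 11, 17, 48]
extract_min()->2, [11, 48, 17]

Final heap: [11, 48, 17]


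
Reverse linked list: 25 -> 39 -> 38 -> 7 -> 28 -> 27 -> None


Step 1: curr=25, set curr.next=prev(None) | reversed so far: 25
Step 2: curr=39, set curr.next=prev(25) | reversed so far: 39 -> 25
Step 3: curr=38, set curr.next=prev(39) | reversed so far: 38 -> 39 -> 25
Step 4: curr=7, set curr.next=prev(38) | reversed so far: 7 -> 38 -> 39 -> 25
Step 5: curr=28, set curr.next=prev(7) | reversed so far: 28 -> 7 -> 38 -> 39 -> 25
Step 6: curr=27, set curr.next=prev(28) | reversed so far: 27 -> 28 -> 7 -> 38 -> 39 -> 25

27 -> 28 -> 7 -> 38 -> 39 -> 25 -> None


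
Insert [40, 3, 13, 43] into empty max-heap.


Insert 40: [40]
Insert 3: [40, 3]
Insert 13: [40, 3, 13]
Insert 43: [43, 40, 13, 3]

Final heap: [43, 40, 13, 3]


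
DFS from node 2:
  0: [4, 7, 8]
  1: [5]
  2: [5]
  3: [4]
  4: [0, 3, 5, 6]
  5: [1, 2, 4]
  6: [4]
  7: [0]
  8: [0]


Visit 2, push [5]
Visit 5, push [4, 1]
Visit 1, push []
Visit 4, push [6, 3, 0]
Visit 0, push [8, 7]
Visit 7, push []
Visit 8, push []
Visit 3, push []
Visit 6, push []

DFS order: [2, 5, 1, 4, 0, 7, 8, 3, 6]


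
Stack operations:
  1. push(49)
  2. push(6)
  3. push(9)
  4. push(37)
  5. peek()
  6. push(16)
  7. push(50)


push(49) -> [49]
push(6) -> [49, 6]
push(9) -> [49, 6, 9]
push(37) -> [49, 6, 9, 37]
peek()->37
push(16) -> [49, 6, 9, 37, 16]
push(50) -> [49, 6, 9, 37, 16, 50]

Final stack: [49, 6, 9, 37, 16, 50]


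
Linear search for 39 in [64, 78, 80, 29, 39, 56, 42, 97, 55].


i=0: 64!=39
i=1: 78!=39
i=2: 80!=39
i=3: 29!=39
i=4: 39==39 found!

Found at 4, 5 comps


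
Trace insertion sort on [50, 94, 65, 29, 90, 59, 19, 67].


Initial: [50, 94, 65, 29, 90, 59, 19, 67]
Insert 94: [50, 94, 65, 29, 90, 59, 19, 67]
Insert 65: [50, 65, 94, 29, 90, 59, 19, 67]
Insert 29: [29, 50, 65, 94, 90, 59, 19, 67]
Insert 90: [29, 50, 65, 90, 94, 59, 19, 67]
Insert 59: [29, 50, 59, 65, 90, 94, 19, 67]
Insert 19: [19, 29, 50, 59, 65, 90, 94, 67]
Insert 67: [19, 29, 50, 59, 65, 67, 90, 94]

Sorted: [19, 29, 50, 59, 65, 67, 90, 94]


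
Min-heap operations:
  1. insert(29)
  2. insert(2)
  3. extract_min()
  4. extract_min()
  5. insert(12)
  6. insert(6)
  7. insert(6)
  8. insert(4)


insert(29) -> [29]
insert(2) -> [2, 29]
extract_min()->2, [29]
extract_min()->29, []
insert(12) -> [12]
insert(6) -> [6, 12]
insert(6) -> [6, 12, 6]
insert(4) -> [4, 6, 6, 12]

Final heap: [4, 6, 6, 12]


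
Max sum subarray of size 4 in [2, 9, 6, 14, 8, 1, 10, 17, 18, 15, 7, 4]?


[0:4]: 31
[1:5]: 37
[2:6]: 29
[3:7]: 33
[4:8]: 36
[5:9]: 46
[6:10]: 60
[7:11]: 57
[8:12]: 44

Max: 60 at [6:10]


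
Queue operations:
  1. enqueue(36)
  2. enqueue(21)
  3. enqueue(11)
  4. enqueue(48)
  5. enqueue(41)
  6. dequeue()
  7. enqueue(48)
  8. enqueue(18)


enqueue(36) -> [36]
enqueue(21) -> [36, 21]
enqueue(11) -> [36, 21, 11]
enqueue(48) -> [36, 21, 11, 48]
enqueue(41) -> [36, 21, 11, 48, 41]
dequeue()->36, [21, 11, 48, 41]
enqueue(48) -> [21, 11, 48, 41, 48]
enqueue(18) -> [21, 11, 48, 41, 48, 18]

Final queue: [21, 11, 48, 41, 48, 18]


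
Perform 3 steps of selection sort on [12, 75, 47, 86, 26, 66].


Initial: [12, 75, 47, 86, 26, 66]
Step 1: min=12 at 0
  Swap: [12, 75, 47, 86, 26, 66]
Step 2: min=26 at 4
  Swap: [12, 26, 47, 86, 75, 66]
Step 3: min=47 at 2
  Swap: [12, 26, 47, 86, 75, 66]

After 3 steps: [12, 26, 47, 86, 75, 66]


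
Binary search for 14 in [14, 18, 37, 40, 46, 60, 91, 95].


Step 1: lo=0, hi=7, mid=3, val=40
Step 2: lo=0, hi=2, mid=1, val=18
Step 3: lo=0, hi=0, mid=0, val=14

Found at index 0


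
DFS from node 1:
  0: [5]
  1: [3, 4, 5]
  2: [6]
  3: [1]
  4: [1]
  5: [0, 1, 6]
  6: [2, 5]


Visit 1, push [5, 4, 3]
Visit 3, push []
Visit 4, push []
Visit 5, push [6, 0]
Visit 0, push []
Visit 6, push [2]
Visit 2, push []

DFS order: [1, 3, 4, 5, 0, 6, 2]


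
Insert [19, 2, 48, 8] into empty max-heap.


Insert 19: [19]
Insert 2: [19, 2]
Insert 48: [48, 2, 19]
Insert 8: [48, 8, 19, 2]

Final heap: [48, 8, 19, 2]


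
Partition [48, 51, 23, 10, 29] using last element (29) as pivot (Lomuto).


Pivot: 29
  23 <= 29: swap -> [23, 51, 48, 10, 29]
  10 <= 29: swap -> [23, 10, 48, 51, 29]
Place pivot at 2: [23, 10, 29, 51, 48]

Partitioned: [23, 10, 29, 51, 48]


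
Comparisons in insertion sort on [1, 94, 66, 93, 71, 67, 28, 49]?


Algorithm: insertion sort
Input: [1, 94, 66, 93, 71, 67, 28, 49]
Sorted: [1, 28, 49, 66, 67, 71, 93, 94]

24


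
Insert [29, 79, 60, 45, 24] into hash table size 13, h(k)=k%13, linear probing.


Insert 29: h=3 -> slot 3
Insert 79: h=1 -> slot 1
Insert 60: h=8 -> slot 8
Insert 45: h=6 -> slot 6
Insert 24: h=11 -> slot 11

Table: [None, 79, None, 29, None, None, 45, None, 60, None, None, 24, None]


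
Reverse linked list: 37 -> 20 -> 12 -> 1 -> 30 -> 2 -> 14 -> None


Step 1: curr=37, set curr.next=prev(None) | reversed so far: 37
Step 2: curr=20, set curr.next=prev(37) | reversed so far: 20 -> 37
Step 3: curr=12, set curr.next=prev(20) | reversed so far: 12 -> 20 -> 37
Step 4: curr=1, set curr.next=prev(12) | reversed so far: 1 -> 12 -> 20 -> 37
Step 5: curr=30, set curr.next=prev(1) | reversed so far: 30 -> 1 -> 12 -> 20 -> 37
Step 6: curr=2, set curr.next=prev(30) | reversed so far: 2 -> 30 -> 1 -> 12 -> 20 -> 37
Step 7: curr=14, set curr.next=prev(2) | reversed so far: 14 -> 2 -> 30 -> 1 -> 12 -> 20 -> 37

14 -> 2 -> 30 -> 1 -> 12 -> 20 -> 37 -> None


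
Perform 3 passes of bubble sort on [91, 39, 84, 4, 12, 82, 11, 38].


Initial: [91, 39, 84, 4, 12, 82, 11, 38]
Pass 1: [39, 84, 4, 12, 82, 11, 38, 91] (7 swaps)
Pass 2: [39, 4, 12, 82, 11, 38, 84, 91] (5 swaps)
Pass 3: [4, 12, 39, 11, 38, 82, 84, 91] (4 swaps)

After 3 passes: [4, 12, 39, 11, 38, 82, 84, 91]


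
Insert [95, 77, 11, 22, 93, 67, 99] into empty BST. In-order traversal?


Insert 95: root
Insert 77: L from 95
Insert 11: L from 95 -> L from 77
Insert 22: L from 95 -> L from 77 -> R from 11
Insert 93: L from 95 -> R from 77
Insert 67: L from 95 -> L from 77 -> R from 11 -> R from 22
Insert 99: R from 95

In-order: [11, 22, 67, 77, 93, 95, 99]


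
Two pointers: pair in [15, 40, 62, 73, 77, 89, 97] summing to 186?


lo=0(15)+hi=6(97)=112
lo=1(40)+hi=6(97)=137
lo=2(62)+hi=6(97)=159
lo=3(73)+hi=6(97)=170
lo=4(77)+hi=6(97)=174
lo=5(89)+hi=6(97)=186

Yes: 89+97=186


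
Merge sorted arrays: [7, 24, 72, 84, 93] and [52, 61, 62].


Take 7 from A
Take 24 from A
Take 52 from B
Take 61 from B
Take 62 from B

Merged: [7, 24, 52, 61, 62, 72, 84, 93]


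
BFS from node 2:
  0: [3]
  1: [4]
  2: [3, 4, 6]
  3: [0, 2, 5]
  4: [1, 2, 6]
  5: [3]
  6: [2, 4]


Visit 2, enqueue [3, 4, 6]
Visit 3, enqueue [0, 5]
Visit 4, enqueue [1]
Visit 6, enqueue []
Visit 0, enqueue []
Visit 5, enqueue []
Visit 1, enqueue []

BFS order: [2, 3, 4, 6, 0, 5, 1]


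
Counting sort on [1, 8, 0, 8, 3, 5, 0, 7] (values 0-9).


Input: [1, 8, 0, 8, 3, 5, 0, 7]
Counts: [2, 1, 0, 1, 0, 1, 0, 1, 2, 0]

Sorted: [0, 0, 1, 3, 5, 7, 8, 8]


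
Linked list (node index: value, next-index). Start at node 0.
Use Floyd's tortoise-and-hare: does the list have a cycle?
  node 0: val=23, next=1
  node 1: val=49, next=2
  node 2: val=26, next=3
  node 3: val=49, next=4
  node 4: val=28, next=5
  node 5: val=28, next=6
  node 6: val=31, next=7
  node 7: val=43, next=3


Floyd's tortoise (slow, +1) and hare (fast, +2):
  init: slow=0, fast=0
  step 1: slow=1, fast=2
  step 2: slow=2, fast=4
  step 3: slow=3, fast=6
  step 4: slow=4, fast=3
  step 5: slow=5, fast=5
  slow == fast at node 5: cycle detected

Cycle: yes


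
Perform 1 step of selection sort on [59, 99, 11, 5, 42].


Initial: [59, 99, 11, 5, 42]
Step 1: min=5 at 3
  Swap: [5, 99, 11, 59, 42]

After 1 step: [5, 99, 11, 59, 42]


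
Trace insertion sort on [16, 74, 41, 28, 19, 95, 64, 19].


Initial: [16, 74, 41, 28, 19, 95, 64, 19]
Insert 74: [16, 74, 41, 28, 19, 95, 64, 19]
Insert 41: [16, 41, 74, 28, 19, 95, 64, 19]
Insert 28: [16, 28, 41, 74, 19, 95, 64, 19]
Insert 19: [16, 19, 28, 41, 74, 95, 64, 19]
Insert 95: [16, 19, 28, 41, 74, 95, 64, 19]
Insert 64: [16, 19, 28, 41, 64, 74, 95, 19]
Insert 19: [16, 19, 19, 28, 41, 64, 74, 95]

Sorted: [16, 19, 19, 28, 41, 64, 74, 95]


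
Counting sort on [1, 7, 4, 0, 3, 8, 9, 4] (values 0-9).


Input: [1, 7, 4, 0, 3, 8, 9, 4]
Counts: [1, 1, 0, 1, 2, 0, 0, 1, 1, 1]

Sorted: [0, 1, 3, 4, 4, 7, 8, 9]


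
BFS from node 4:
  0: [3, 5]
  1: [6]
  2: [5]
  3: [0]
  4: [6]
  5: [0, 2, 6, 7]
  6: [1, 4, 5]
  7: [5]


Visit 4, enqueue [6]
Visit 6, enqueue [1, 5]
Visit 1, enqueue []
Visit 5, enqueue [0, 2, 7]
Visit 0, enqueue [3]
Visit 2, enqueue []
Visit 7, enqueue []
Visit 3, enqueue []

BFS order: [4, 6, 1, 5, 0, 2, 7, 3]


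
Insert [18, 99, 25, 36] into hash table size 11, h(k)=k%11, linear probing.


Insert 18: h=7 -> slot 7
Insert 99: h=0 -> slot 0
Insert 25: h=3 -> slot 3
Insert 36: h=3, 1 probes -> slot 4

Table: [99, None, None, 25, 36, None, None, 18, None, None, None]


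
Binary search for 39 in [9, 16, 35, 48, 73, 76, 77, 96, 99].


Step 1: lo=0, hi=8, mid=4, val=73
Step 2: lo=0, hi=3, mid=1, val=16
Step 3: lo=2, hi=3, mid=2, val=35
Step 4: lo=3, hi=3, mid=3, val=48

Not found


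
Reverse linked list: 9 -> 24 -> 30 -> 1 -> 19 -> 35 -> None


Step 1: curr=9, set curr.next=prev(None) | reversed so far: 9
Step 2: curr=24, set curr.next=prev(9) | reversed so far: 24 -> 9
Step 3: curr=30, set curr.next=prev(24) | reversed so far: 30 -> 24 -> 9
Step 4: curr=1, set curr.next=prev(30) | reversed so far: 1 -> 30 -> 24 -> 9
Step 5: curr=19, set curr.next=prev(1) | reversed so far: 19 -> 1 -> 30 -> 24 -> 9
Step 6: curr=35, set curr.next=prev(19) | reversed so far: 35 -> 19 -> 1 -> 30 -> 24 -> 9

35 -> 19 -> 1 -> 30 -> 24 -> 9 -> None


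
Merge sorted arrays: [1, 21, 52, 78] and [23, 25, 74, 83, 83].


Take 1 from A
Take 21 from A
Take 23 from B
Take 25 from B
Take 52 from A
Take 74 from B
Take 78 from A

Merged: [1, 21, 23, 25, 52, 74, 78, 83, 83]


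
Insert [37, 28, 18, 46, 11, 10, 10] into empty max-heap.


Insert 37: [37]
Insert 28: [37, 28]
Insert 18: [37, 28, 18]
Insert 46: [46, 37, 18, 28]
Insert 11: [46, 37, 18, 28, 11]
Insert 10: [46, 37, 18, 28, 11, 10]
Insert 10: [46, 37, 18, 28, 11, 10, 10]

Final heap: [46, 37, 18, 28, 11, 10, 10]


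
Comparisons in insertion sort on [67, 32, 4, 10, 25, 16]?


Algorithm: insertion sort
Input: [67, 32, 4, 10, 25, 16]
Sorted: [4, 10, 16, 25, 32, 67]

13


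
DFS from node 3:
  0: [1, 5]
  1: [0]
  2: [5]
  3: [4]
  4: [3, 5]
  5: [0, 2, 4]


Visit 3, push [4]
Visit 4, push [5]
Visit 5, push [2, 0]
Visit 0, push [1]
Visit 1, push []
Visit 2, push []

DFS order: [3, 4, 5, 0, 1, 2]


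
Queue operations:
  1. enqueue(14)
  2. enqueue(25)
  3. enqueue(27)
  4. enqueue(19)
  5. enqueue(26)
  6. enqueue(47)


enqueue(14) -> [14]
enqueue(25) -> [14, 25]
enqueue(27) -> [14, 25, 27]
enqueue(19) -> [14, 25, 27, 19]
enqueue(26) -> [14, 25, 27, 19, 26]
enqueue(47) -> [14, 25, 27, 19, 26, 47]

Final queue: [14, 25, 27, 19, 26, 47]


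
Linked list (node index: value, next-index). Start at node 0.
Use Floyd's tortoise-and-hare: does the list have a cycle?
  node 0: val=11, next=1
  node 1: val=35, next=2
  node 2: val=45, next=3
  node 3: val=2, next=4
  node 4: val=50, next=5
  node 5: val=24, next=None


Floyd's tortoise (slow, +1) and hare (fast, +2):
  init: slow=0, fast=0
  step 1: slow=1, fast=2
  step 2: slow=2, fast=4
  step 3: fast 4->5->None, no cycle

Cycle: no


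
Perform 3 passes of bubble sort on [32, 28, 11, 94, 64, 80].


Initial: [32, 28, 11, 94, 64, 80]
Pass 1: [28, 11, 32, 64, 80, 94] (4 swaps)
Pass 2: [11, 28, 32, 64, 80, 94] (1 swaps)
Pass 3: [11, 28, 32, 64, 80, 94] (0 swaps)

After 3 passes: [11, 28, 32, 64, 80, 94]


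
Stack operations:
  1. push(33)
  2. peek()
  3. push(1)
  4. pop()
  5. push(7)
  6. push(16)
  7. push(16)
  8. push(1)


push(33) -> [33]
peek()->33
push(1) -> [33, 1]
pop()->1, [33]
push(7) -> [33, 7]
push(16) -> [33, 7, 16]
push(16) -> [33, 7, 16, 16]
push(1) -> [33, 7, 16, 16, 1]

Final stack: [33, 7, 16, 16, 1]


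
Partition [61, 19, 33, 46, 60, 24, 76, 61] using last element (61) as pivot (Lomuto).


Pivot: 61
  61 <= 61: advance i (no swap)
  19 <= 61: advance i (no swap)
  33 <= 61: advance i (no swap)
  46 <= 61: advance i (no swap)
  60 <= 61: advance i (no swap)
  24 <= 61: advance i (no swap)
Place pivot at 6: [61, 19, 33, 46, 60, 24, 61, 76]

Partitioned: [61, 19, 33, 46, 60, 24, 61, 76]


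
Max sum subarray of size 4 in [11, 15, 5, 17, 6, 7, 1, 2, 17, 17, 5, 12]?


[0:4]: 48
[1:5]: 43
[2:6]: 35
[3:7]: 31
[4:8]: 16
[5:9]: 27
[6:10]: 37
[7:11]: 41
[8:12]: 51

Max: 51 at [8:12]


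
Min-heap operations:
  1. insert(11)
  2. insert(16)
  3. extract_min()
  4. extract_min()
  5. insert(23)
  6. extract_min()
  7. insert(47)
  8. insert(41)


insert(11) -> [11]
insert(16) -> [11, 16]
extract_min()->11, [16]
extract_min()->16, []
insert(23) -> [23]
extract_min()->23, []
insert(47) -> [47]
insert(41) -> [41, 47]

Final heap: [41, 47]


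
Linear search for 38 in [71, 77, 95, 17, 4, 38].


i=0: 71!=38
i=1: 77!=38
i=2: 95!=38
i=3: 17!=38
i=4: 4!=38
i=5: 38==38 found!

Found at 5, 6 comps


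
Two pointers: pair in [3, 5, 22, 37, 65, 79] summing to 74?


lo=0(3)+hi=5(79)=82
lo=0(3)+hi=4(65)=68
lo=1(5)+hi=4(65)=70
lo=2(22)+hi=4(65)=87
lo=2(22)+hi=3(37)=59

No pair found


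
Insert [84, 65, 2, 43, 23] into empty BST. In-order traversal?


Insert 84: root
Insert 65: L from 84
Insert 2: L from 84 -> L from 65
Insert 43: L from 84 -> L from 65 -> R from 2
Insert 23: L from 84 -> L from 65 -> R from 2 -> L from 43

In-order: [2, 23, 43, 65, 84]


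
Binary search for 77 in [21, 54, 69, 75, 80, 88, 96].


Step 1: lo=0, hi=6, mid=3, val=75
Step 2: lo=4, hi=6, mid=5, val=88
Step 3: lo=4, hi=4, mid=4, val=80

Not found


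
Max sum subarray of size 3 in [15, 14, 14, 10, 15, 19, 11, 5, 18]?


[0:3]: 43
[1:4]: 38
[2:5]: 39
[3:6]: 44
[4:7]: 45
[5:8]: 35
[6:9]: 34

Max: 45 at [4:7]


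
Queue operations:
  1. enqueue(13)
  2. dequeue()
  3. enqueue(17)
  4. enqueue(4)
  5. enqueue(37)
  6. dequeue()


enqueue(13) -> [13]
dequeue()->13, []
enqueue(17) -> [17]
enqueue(4) -> [17, 4]
enqueue(37) -> [17, 4, 37]
dequeue()->17, [4, 37]

Final queue: [4, 37]


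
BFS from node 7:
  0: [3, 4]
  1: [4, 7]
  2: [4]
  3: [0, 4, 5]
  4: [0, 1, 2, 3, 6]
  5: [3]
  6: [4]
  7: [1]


Visit 7, enqueue [1]
Visit 1, enqueue [4]
Visit 4, enqueue [0, 2, 3, 6]
Visit 0, enqueue []
Visit 2, enqueue []
Visit 3, enqueue [5]
Visit 6, enqueue []
Visit 5, enqueue []

BFS order: [7, 1, 4, 0, 2, 3, 6, 5]


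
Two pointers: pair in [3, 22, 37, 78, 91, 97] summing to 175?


lo=0(3)+hi=5(97)=100
lo=1(22)+hi=5(97)=119
lo=2(37)+hi=5(97)=134
lo=3(78)+hi=5(97)=175

Yes: 78+97=175


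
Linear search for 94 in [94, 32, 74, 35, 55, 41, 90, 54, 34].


i=0: 94==94 found!

Found at 0, 1 comps


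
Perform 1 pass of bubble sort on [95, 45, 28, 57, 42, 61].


Initial: [95, 45, 28, 57, 42, 61]
Pass 1: [45, 28, 57, 42, 61, 95] (5 swaps)

After 1 pass: [45, 28, 57, 42, 61, 95]


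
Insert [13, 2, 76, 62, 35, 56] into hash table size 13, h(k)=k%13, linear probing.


Insert 13: h=0 -> slot 0
Insert 2: h=2 -> slot 2
Insert 76: h=11 -> slot 11
Insert 62: h=10 -> slot 10
Insert 35: h=9 -> slot 9
Insert 56: h=4 -> slot 4

Table: [13, None, 2, None, 56, None, None, None, None, 35, 62, 76, None]


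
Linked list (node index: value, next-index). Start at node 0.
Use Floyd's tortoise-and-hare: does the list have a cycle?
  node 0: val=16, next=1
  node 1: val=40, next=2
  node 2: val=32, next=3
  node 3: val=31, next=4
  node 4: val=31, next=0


Floyd's tortoise (slow, +1) and hare (fast, +2):
  init: slow=0, fast=0
  step 1: slow=1, fast=2
  step 2: slow=2, fast=4
  step 3: slow=3, fast=1
  step 4: slow=4, fast=3
  step 5: slow=0, fast=0
  slow == fast at node 0: cycle detected

Cycle: yes


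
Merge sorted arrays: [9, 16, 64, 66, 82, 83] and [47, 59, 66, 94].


Take 9 from A
Take 16 from A
Take 47 from B
Take 59 from B
Take 64 from A
Take 66 from A
Take 66 from B
Take 82 from A
Take 83 from A

Merged: [9, 16, 47, 59, 64, 66, 66, 82, 83, 94]


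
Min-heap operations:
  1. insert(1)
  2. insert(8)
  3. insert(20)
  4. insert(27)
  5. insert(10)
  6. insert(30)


insert(1) -> [1]
insert(8) -> [1, 8]
insert(20) -> [1, 8, 20]
insert(27) -> [1, 8, 20, 27]
insert(10) -> [1, 8, 20, 27, 10]
insert(30) -> [1, 8, 20, 27, 10, 30]

Final heap: [1, 8, 20, 27, 10, 30]


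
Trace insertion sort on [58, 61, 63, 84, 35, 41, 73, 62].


Initial: [58, 61, 63, 84, 35, 41, 73, 62]
Insert 61: [58, 61, 63, 84, 35, 41, 73, 62]
Insert 63: [58, 61, 63, 84, 35, 41, 73, 62]
Insert 84: [58, 61, 63, 84, 35, 41, 73, 62]
Insert 35: [35, 58, 61, 63, 84, 41, 73, 62]
Insert 41: [35, 41, 58, 61, 63, 84, 73, 62]
Insert 73: [35, 41, 58, 61, 63, 73, 84, 62]
Insert 62: [35, 41, 58, 61, 62, 63, 73, 84]

Sorted: [35, 41, 58, 61, 62, 63, 73, 84]


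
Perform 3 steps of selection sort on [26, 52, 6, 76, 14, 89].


Initial: [26, 52, 6, 76, 14, 89]
Step 1: min=6 at 2
  Swap: [6, 52, 26, 76, 14, 89]
Step 2: min=14 at 4
  Swap: [6, 14, 26, 76, 52, 89]
Step 3: min=26 at 2
  Swap: [6, 14, 26, 76, 52, 89]

After 3 steps: [6, 14, 26, 76, 52, 89]


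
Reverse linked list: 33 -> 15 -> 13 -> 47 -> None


Step 1: curr=33, set curr.next=prev(None) | reversed so far: 33
Step 2: curr=15, set curr.next=prev(33) | reversed so far: 15 -> 33
Step 3: curr=13, set curr.next=prev(15) | reversed so far: 13 -> 15 -> 33
Step 4: curr=47, set curr.next=prev(13) | reversed so far: 47 -> 13 -> 15 -> 33

47 -> 13 -> 15 -> 33 -> None


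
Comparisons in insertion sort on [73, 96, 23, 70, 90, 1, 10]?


Algorithm: insertion sort
Input: [73, 96, 23, 70, 90, 1, 10]
Sorted: [1, 10, 23, 70, 73, 90, 96]

19


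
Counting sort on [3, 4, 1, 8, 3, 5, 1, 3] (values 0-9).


Input: [3, 4, 1, 8, 3, 5, 1, 3]
Counts: [0, 2, 0, 3, 1, 1, 0, 0, 1, 0]

Sorted: [1, 1, 3, 3, 3, 4, 5, 8]


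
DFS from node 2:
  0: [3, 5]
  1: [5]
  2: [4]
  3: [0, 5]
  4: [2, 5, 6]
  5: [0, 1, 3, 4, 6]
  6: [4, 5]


Visit 2, push [4]
Visit 4, push [6, 5]
Visit 5, push [6, 3, 1, 0]
Visit 0, push [3]
Visit 3, push []
Visit 1, push []
Visit 6, push []

DFS order: [2, 4, 5, 0, 3, 1, 6]


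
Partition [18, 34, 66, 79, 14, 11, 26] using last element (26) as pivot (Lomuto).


Pivot: 26
  18 <= 26: advance i (no swap)
  14 <= 26: swap -> [18, 14, 66, 79, 34, 11, 26]
  11 <= 26: swap -> [18, 14, 11, 79, 34, 66, 26]
Place pivot at 3: [18, 14, 11, 26, 34, 66, 79]

Partitioned: [18, 14, 11, 26, 34, 66, 79]


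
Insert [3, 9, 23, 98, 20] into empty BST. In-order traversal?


Insert 3: root
Insert 9: R from 3
Insert 23: R from 3 -> R from 9
Insert 98: R from 3 -> R from 9 -> R from 23
Insert 20: R from 3 -> R from 9 -> L from 23

In-order: [3, 9, 20, 23, 98]


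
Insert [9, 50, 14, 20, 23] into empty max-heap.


Insert 9: [9]
Insert 50: [50, 9]
Insert 14: [50, 9, 14]
Insert 20: [50, 20, 14, 9]
Insert 23: [50, 23, 14, 9, 20]

Final heap: [50, 23, 14, 9, 20]


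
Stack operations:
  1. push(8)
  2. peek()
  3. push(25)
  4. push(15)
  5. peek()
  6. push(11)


push(8) -> [8]
peek()->8
push(25) -> [8, 25]
push(15) -> [8, 25, 15]
peek()->15
push(11) -> [8, 25, 15, 11]

Final stack: [8, 25, 15, 11]


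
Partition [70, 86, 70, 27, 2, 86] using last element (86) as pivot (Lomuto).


Pivot: 86
  70 <= 86: advance i (no swap)
  86 <= 86: advance i (no swap)
  70 <= 86: advance i (no swap)
  27 <= 86: advance i (no swap)
  2 <= 86: advance i (no swap)
Place pivot at 5: [70, 86, 70, 27, 2, 86]

Partitioned: [70, 86, 70, 27, 2, 86]


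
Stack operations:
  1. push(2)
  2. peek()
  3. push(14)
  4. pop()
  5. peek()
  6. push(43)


push(2) -> [2]
peek()->2
push(14) -> [2, 14]
pop()->14, [2]
peek()->2
push(43) -> [2, 43]

Final stack: [2, 43]


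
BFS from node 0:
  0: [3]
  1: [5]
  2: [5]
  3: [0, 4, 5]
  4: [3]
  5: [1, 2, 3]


Visit 0, enqueue [3]
Visit 3, enqueue [4, 5]
Visit 4, enqueue []
Visit 5, enqueue [1, 2]
Visit 1, enqueue []
Visit 2, enqueue []

BFS order: [0, 3, 4, 5, 1, 2]


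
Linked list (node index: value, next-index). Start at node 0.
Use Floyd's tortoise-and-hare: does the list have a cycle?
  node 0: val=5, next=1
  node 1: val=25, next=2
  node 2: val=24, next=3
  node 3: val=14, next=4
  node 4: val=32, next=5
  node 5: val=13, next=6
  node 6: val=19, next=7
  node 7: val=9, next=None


Floyd's tortoise (slow, +1) and hare (fast, +2):
  init: slow=0, fast=0
  step 1: slow=1, fast=2
  step 2: slow=2, fast=4
  step 3: slow=3, fast=6
  step 4: fast 6->7->None, no cycle

Cycle: no


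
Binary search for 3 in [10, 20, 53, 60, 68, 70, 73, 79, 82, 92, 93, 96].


Step 1: lo=0, hi=11, mid=5, val=70
Step 2: lo=0, hi=4, mid=2, val=53
Step 3: lo=0, hi=1, mid=0, val=10

Not found


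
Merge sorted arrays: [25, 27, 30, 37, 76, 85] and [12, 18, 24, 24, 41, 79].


Take 12 from B
Take 18 from B
Take 24 from B
Take 24 from B
Take 25 from A
Take 27 from A
Take 30 from A
Take 37 from A
Take 41 from B
Take 76 from A
Take 79 from B

Merged: [12, 18, 24, 24, 25, 27, 30, 37, 41, 76, 79, 85]


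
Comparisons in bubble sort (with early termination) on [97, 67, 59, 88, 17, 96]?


Algorithm: bubble sort (with early termination)
Input: [97, 67, 59, 88, 17, 96]
Sorted: [17, 59, 67, 88, 96, 97]

15


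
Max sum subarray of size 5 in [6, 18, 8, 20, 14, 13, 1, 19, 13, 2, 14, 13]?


[0:5]: 66
[1:6]: 73
[2:7]: 56
[3:8]: 67
[4:9]: 60
[5:10]: 48
[6:11]: 49
[7:12]: 61

Max: 73 at [1:6]


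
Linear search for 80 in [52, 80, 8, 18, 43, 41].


i=0: 52!=80
i=1: 80==80 found!

Found at 1, 2 comps


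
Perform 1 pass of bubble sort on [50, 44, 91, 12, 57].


Initial: [50, 44, 91, 12, 57]
Pass 1: [44, 50, 12, 57, 91] (3 swaps)

After 1 pass: [44, 50, 12, 57, 91]


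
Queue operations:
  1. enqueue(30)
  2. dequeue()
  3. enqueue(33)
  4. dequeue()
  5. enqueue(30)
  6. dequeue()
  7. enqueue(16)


enqueue(30) -> [30]
dequeue()->30, []
enqueue(33) -> [33]
dequeue()->33, []
enqueue(30) -> [30]
dequeue()->30, []
enqueue(16) -> [16]

Final queue: [16]


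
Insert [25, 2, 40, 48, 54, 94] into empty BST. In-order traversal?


Insert 25: root
Insert 2: L from 25
Insert 40: R from 25
Insert 48: R from 25 -> R from 40
Insert 54: R from 25 -> R from 40 -> R from 48
Insert 94: R from 25 -> R from 40 -> R from 48 -> R from 54

In-order: [2, 25, 40, 48, 54, 94]


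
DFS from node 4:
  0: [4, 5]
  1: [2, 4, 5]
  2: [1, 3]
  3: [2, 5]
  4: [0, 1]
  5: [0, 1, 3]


Visit 4, push [1, 0]
Visit 0, push [5]
Visit 5, push [3, 1]
Visit 1, push [2]
Visit 2, push [3]
Visit 3, push []

DFS order: [4, 0, 5, 1, 2, 3]


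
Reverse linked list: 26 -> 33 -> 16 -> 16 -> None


Step 1: curr=26, set curr.next=prev(None) | reversed so far: 26
Step 2: curr=33, set curr.next=prev(26) | reversed so far: 33 -> 26
Step 3: curr=16, set curr.next=prev(33) | reversed so far: 16 -> 33 -> 26
Step 4: curr=16, set curr.next=prev(16) | reversed so far: 16 -> 16 -> 33 -> 26

16 -> 16 -> 33 -> 26 -> None


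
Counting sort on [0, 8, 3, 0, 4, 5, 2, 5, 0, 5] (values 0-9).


Input: [0, 8, 3, 0, 4, 5, 2, 5, 0, 5]
Counts: [3, 0, 1, 1, 1, 3, 0, 0, 1, 0]

Sorted: [0, 0, 0, 2, 3, 4, 5, 5, 5, 8]


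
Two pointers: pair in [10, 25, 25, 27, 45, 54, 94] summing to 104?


lo=0(10)+hi=6(94)=104

Yes: 10+94=104


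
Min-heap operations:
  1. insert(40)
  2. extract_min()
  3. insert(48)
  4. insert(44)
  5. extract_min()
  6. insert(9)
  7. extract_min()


insert(40) -> [40]
extract_min()->40, []
insert(48) -> [48]
insert(44) -> [44, 48]
extract_min()->44, [48]
insert(9) -> [9, 48]
extract_min()->9, [48]

Final heap: [48]


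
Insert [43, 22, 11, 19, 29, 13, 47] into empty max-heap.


Insert 43: [43]
Insert 22: [43, 22]
Insert 11: [43, 22, 11]
Insert 19: [43, 22, 11, 19]
Insert 29: [43, 29, 11, 19, 22]
Insert 13: [43, 29, 13, 19, 22, 11]
Insert 47: [47, 29, 43, 19, 22, 11, 13]

Final heap: [47, 29, 43, 19, 22, 11, 13]


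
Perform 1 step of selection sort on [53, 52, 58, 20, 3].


Initial: [53, 52, 58, 20, 3]
Step 1: min=3 at 4
  Swap: [3, 52, 58, 20, 53]

After 1 step: [3, 52, 58, 20, 53]


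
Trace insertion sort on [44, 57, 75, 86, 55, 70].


Initial: [44, 57, 75, 86, 55, 70]
Insert 57: [44, 57, 75, 86, 55, 70]
Insert 75: [44, 57, 75, 86, 55, 70]
Insert 86: [44, 57, 75, 86, 55, 70]
Insert 55: [44, 55, 57, 75, 86, 70]
Insert 70: [44, 55, 57, 70, 75, 86]

Sorted: [44, 55, 57, 70, 75, 86]


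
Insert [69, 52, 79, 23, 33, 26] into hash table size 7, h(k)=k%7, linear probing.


Insert 69: h=6 -> slot 6
Insert 52: h=3 -> slot 3
Insert 79: h=2 -> slot 2
Insert 23: h=2, 2 probes -> slot 4
Insert 33: h=5 -> slot 5
Insert 26: h=5, 2 probes -> slot 0

Table: [26, None, 79, 52, 23, 33, 69]


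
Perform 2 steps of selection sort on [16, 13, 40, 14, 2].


Initial: [16, 13, 40, 14, 2]
Step 1: min=2 at 4
  Swap: [2, 13, 40, 14, 16]
Step 2: min=13 at 1
  Swap: [2, 13, 40, 14, 16]

After 2 steps: [2, 13, 40, 14, 16]


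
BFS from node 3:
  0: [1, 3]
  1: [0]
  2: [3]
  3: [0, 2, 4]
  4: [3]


Visit 3, enqueue [0, 2, 4]
Visit 0, enqueue [1]
Visit 2, enqueue []
Visit 4, enqueue []
Visit 1, enqueue []

BFS order: [3, 0, 2, 4, 1]


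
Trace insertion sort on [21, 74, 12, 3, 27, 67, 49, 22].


Initial: [21, 74, 12, 3, 27, 67, 49, 22]
Insert 74: [21, 74, 12, 3, 27, 67, 49, 22]
Insert 12: [12, 21, 74, 3, 27, 67, 49, 22]
Insert 3: [3, 12, 21, 74, 27, 67, 49, 22]
Insert 27: [3, 12, 21, 27, 74, 67, 49, 22]
Insert 67: [3, 12, 21, 27, 67, 74, 49, 22]
Insert 49: [3, 12, 21, 27, 49, 67, 74, 22]
Insert 22: [3, 12, 21, 22, 27, 49, 67, 74]

Sorted: [3, 12, 21, 22, 27, 49, 67, 74]


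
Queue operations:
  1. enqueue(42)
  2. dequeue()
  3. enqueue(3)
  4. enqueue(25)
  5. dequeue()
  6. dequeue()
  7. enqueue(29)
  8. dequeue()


enqueue(42) -> [42]
dequeue()->42, []
enqueue(3) -> [3]
enqueue(25) -> [3, 25]
dequeue()->3, [25]
dequeue()->25, []
enqueue(29) -> [29]
dequeue()->29, []

Final queue: []


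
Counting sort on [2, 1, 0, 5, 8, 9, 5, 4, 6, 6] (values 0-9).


Input: [2, 1, 0, 5, 8, 9, 5, 4, 6, 6]
Counts: [1, 1, 1, 0, 1, 2, 2, 0, 1, 1]

Sorted: [0, 1, 2, 4, 5, 5, 6, 6, 8, 9]


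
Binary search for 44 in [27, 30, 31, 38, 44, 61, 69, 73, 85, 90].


Step 1: lo=0, hi=9, mid=4, val=44

Found at index 4


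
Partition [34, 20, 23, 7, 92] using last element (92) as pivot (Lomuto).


Pivot: 92
  34 <= 92: advance i (no swap)
  20 <= 92: advance i (no swap)
  23 <= 92: advance i (no swap)
  7 <= 92: advance i (no swap)
Place pivot at 4: [34, 20, 23, 7, 92]

Partitioned: [34, 20, 23, 7, 92]


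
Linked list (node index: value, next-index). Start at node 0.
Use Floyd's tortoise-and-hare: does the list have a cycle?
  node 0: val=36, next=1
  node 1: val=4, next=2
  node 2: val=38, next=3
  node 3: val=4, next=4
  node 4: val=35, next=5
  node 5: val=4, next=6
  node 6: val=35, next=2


Floyd's tortoise (slow, +1) and hare (fast, +2):
  init: slow=0, fast=0
  step 1: slow=1, fast=2
  step 2: slow=2, fast=4
  step 3: slow=3, fast=6
  step 4: slow=4, fast=3
  step 5: slow=5, fast=5
  slow == fast at node 5: cycle detected

Cycle: yes


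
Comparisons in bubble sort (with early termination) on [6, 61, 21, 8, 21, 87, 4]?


Algorithm: bubble sort (with early termination)
Input: [6, 61, 21, 8, 21, 87, 4]
Sorted: [4, 6, 8, 21, 21, 61, 87]

21


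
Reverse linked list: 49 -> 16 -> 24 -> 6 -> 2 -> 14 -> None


Step 1: curr=49, set curr.next=prev(None) | reversed so far: 49
Step 2: curr=16, set curr.next=prev(49) | reversed so far: 16 -> 49
Step 3: curr=24, set curr.next=prev(16) | reversed so far: 24 -> 16 -> 49
Step 4: curr=6, set curr.next=prev(24) | reversed so far: 6 -> 24 -> 16 -> 49
Step 5: curr=2, set curr.next=prev(6) | reversed so far: 2 -> 6 -> 24 -> 16 -> 49
Step 6: curr=14, set curr.next=prev(2) | reversed so far: 14 -> 2 -> 6 -> 24 -> 16 -> 49

14 -> 2 -> 6 -> 24 -> 16 -> 49 -> None


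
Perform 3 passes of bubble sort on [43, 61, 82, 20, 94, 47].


Initial: [43, 61, 82, 20, 94, 47]
Pass 1: [43, 61, 20, 82, 47, 94] (2 swaps)
Pass 2: [43, 20, 61, 47, 82, 94] (2 swaps)
Pass 3: [20, 43, 47, 61, 82, 94] (2 swaps)

After 3 passes: [20, 43, 47, 61, 82, 94]


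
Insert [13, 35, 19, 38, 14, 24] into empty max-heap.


Insert 13: [13]
Insert 35: [35, 13]
Insert 19: [35, 13, 19]
Insert 38: [38, 35, 19, 13]
Insert 14: [38, 35, 19, 13, 14]
Insert 24: [38, 35, 24, 13, 14, 19]

Final heap: [38, 35, 24, 13, 14, 19]


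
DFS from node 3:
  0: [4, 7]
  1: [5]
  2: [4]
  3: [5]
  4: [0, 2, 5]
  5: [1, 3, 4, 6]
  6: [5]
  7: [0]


Visit 3, push [5]
Visit 5, push [6, 4, 1]
Visit 1, push []
Visit 4, push [2, 0]
Visit 0, push [7]
Visit 7, push []
Visit 2, push []
Visit 6, push []

DFS order: [3, 5, 1, 4, 0, 7, 2, 6]


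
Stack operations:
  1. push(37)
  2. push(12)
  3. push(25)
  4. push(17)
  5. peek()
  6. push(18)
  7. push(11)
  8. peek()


push(37) -> [37]
push(12) -> [37, 12]
push(25) -> [37, 12, 25]
push(17) -> [37, 12, 25, 17]
peek()->17
push(18) -> [37, 12, 25, 17, 18]
push(11) -> [37, 12, 25, 17, 18, 11]
peek()->11

Final stack: [37, 12, 25, 17, 18, 11]


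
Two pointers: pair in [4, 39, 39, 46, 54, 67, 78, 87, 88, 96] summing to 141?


lo=0(4)+hi=9(96)=100
lo=1(39)+hi=9(96)=135
lo=2(39)+hi=9(96)=135
lo=3(46)+hi=9(96)=142
lo=3(46)+hi=8(88)=134
lo=4(54)+hi=8(88)=142
lo=4(54)+hi=7(87)=141

Yes: 54+87=141


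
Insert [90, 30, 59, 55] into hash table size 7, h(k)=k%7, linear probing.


Insert 90: h=6 -> slot 6
Insert 30: h=2 -> slot 2
Insert 59: h=3 -> slot 3
Insert 55: h=6, 1 probes -> slot 0

Table: [55, None, 30, 59, None, None, 90]


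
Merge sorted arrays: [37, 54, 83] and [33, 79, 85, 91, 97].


Take 33 from B
Take 37 from A
Take 54 from A
Take 79 from B
Take 83 from A

Merged: [33, 37, 54, 79, 83, 85, 91, 97]


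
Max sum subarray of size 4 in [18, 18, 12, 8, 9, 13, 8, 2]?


[0:4]: 56
[1:5]: 47
[2:6]: 42
[3:7]: 38
[4:8]: 32

Max: 56 at [0:4]


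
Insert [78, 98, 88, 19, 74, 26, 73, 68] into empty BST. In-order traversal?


Insert 78: root
Insert 98: R from 78
Insert 88: R from 78 -> L from 98
Insert 19: L from 78
Insert 74: L from 78 -> R from 19
Insert 26: L from 78 -> R from 19 -> L from 74
Insert 73: L from 78 -> R from 19 -> L from 74 -> R from 26
Insert 68: L from 78 -> R from 19 -> L from 74 -> R from 26 -> L from 73

In-order: [19, 26, 68, 73, 74, 78, 88, 98]


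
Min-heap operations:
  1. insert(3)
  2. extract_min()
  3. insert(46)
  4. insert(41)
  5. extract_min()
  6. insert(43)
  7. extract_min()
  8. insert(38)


insert(3) -> [3]
extract_min()->3, []
insert(46) -> [46]
insert(41) -> [41, 46]
extract_min()->41, [46]
insert(43) -> [43, 46]
extract_min()->43, [46]
insert(38) -> [38, 46]

Final heap: [38, 46]


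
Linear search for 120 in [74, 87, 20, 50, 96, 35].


i=0: 74!=120
i=1: 87!=120
i=2: 20!=120
i=3: 50!=120
i=4: 96!=120
i=5: 35!=120

Not found, 6 comps


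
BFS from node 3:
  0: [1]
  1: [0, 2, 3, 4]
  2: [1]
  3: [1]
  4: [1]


Visit 3, enqueue [1]
Visit 1, enqueue [0, 2, 4]
Visit 0, enqueue []
Visit 2, enqueue []
Visit 4, enqueue []

BFS order: [3, 1, 0, 2, 4]


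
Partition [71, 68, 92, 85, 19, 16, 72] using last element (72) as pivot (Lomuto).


Pivot: 72
  71 <= 72: advance i (no swap)
  68 <= 72: advance i (no swap)
  19 <= 72: swap -> [71, 68, 19, 85, 92, 16, 72]
  16 <= 72: swap -> [71, 68, 19, 16, 92, 85, 72]
Place pivot at 4: [71, 68, 19, 16, 72, 85, 92]

Partitioned: [71, 68, 19, 16, 72, 85, 92]


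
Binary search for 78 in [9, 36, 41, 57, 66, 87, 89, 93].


Step 1: lo=0, hi=7, mid=3, val=57
Step 2: lo=4, hi=7, mid=5, val=87
Step 3: lo=4, hi=4, mid=4, val=66

Not found


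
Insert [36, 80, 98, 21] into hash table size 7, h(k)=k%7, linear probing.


Insert 36: h=1 -> slot 1
Insert 80: h=3 -> slot 3
Insert 98: h=0 -> slot 0
Insert 21: h=0, 2 probes -> slot 2

Table: [98, 36, 21, 80, None, None, None]


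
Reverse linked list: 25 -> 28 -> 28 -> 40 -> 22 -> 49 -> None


Step 1: curr=25, set curr.next=prev(None) | reversed so far: 25
Step 2: curr=28, set curr.next=prev(25) | reversed so far: 28 -> 25
Step 3: curr=28, set curr.next=prev(28) | reversed so far: 28 -> 28 -> 25
Step 4: curr=40, set curr.next=prev(28) | reversed so far: 40 -> 28 -> 28 -> 25
Step 5: curr=22, set curr.next=prev(40) | reversed so far: 22 -> 40 -> 28 -> 28 -> 25
Step 6: curr=49, set curr.next=prev(22) | reversed so far: 49 -> 22 -> 40 -> 28 -> 28 -> 25

49 -> 22 -> 40 -> 28 -> 28 -> 25 -> None


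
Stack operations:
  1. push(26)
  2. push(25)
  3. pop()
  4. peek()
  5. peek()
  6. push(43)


push(26) -> [26]
push(25) -> [26, 25]
pop()->25, [26]
peek()->26
peek()->26
push(43) -> [26, 43]

Final stack: [26, 43]


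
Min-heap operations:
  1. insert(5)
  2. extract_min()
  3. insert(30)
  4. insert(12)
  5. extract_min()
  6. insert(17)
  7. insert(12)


insert(5) -> [5]
extract_min()->5, []
insert(30) -> [30]
insert(12) -> [12, 30]
extract_min()->12, [30]
insert(17) -> [17, 30]
insert(12) -> [12, 30, 17]

Final heap: [12, 30, 17]


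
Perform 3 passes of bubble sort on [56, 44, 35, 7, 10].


Initial: [56, 44, 35, 7, 10]
Pass 1: [44, 35, 7, 10, 56] (4 swaps)
Pass 2: [35, 7, 10, 44, 56] (3 swaps)
Pass 3: [7, 10, 35, 44, 56] (2 swaps)

After 3 passes: [7, 10, 35, 44, 56]


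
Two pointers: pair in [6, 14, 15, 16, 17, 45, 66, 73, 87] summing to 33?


lo=0(6)+hi=8(87)=93
lo=0(6)+hi=7(73)=79
lo=0(6)+hi=6(66)=72
lo=0(6)+hi=5(45)=51
lo=0(6)+hi=4(17)=23
lo=1(14)+hi=4(17)=31
lo=2(15)+hi=4(17)=32
lo=3(16)+hi=4(17)=33

Yes: 16+17=33


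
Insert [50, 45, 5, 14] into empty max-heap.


Insert 50: [50]
Insert 45: [50, 45]
Insert 5: [50, 45, 5]
Insert 14: [50, 45, 5, 14]

Final heap: [50, 45, 5, 14]


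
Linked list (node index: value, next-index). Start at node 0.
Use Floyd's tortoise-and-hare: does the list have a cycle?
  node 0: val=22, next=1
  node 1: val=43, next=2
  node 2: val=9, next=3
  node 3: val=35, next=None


Floyd's tortoise (slow, +1) and hare (fast, +2):
  init: slow=0, fast=0
  step 1: slow=1, fast=2
  step 2: fast 2->3->None, no cycle

Cycle: no
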